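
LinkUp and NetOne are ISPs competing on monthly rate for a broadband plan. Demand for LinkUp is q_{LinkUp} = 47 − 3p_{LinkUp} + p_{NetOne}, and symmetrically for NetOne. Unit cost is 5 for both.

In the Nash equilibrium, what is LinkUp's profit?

LinkUp's profit: π = (p_{LinkUp} − 5)(47 − 3p_{LinkUp} + p_{NetOne}).
∂π/∂p_{LinkUp} = 62 − 6p_{LinkUp} + p_{NetOne} = 0 ⇒ p_{LinkUp} = 31/3 + (1/6)p_{NetOne}.
Setting p_{LinkUp} = p_{NetOne} in the reaction function: p_{LinkUp} = 31/3 + (1/6)p_{LinkUp}, so p_{LinkUp} = (31/3) / (5/6) = 12.4.
q_{LinkUp} = 47 − 3·12.4 + 12.4 = 22.2.
Profit = (12.4 − 5)·22.2 = 164.28.

164.28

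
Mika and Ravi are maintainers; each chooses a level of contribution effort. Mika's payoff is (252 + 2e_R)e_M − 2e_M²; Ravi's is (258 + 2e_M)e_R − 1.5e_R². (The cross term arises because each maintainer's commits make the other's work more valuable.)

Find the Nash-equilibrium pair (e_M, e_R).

Expanding Mika's payoff: 252e_M + 2e_Re_M − 2e_M².
∂π/∂e_M = 252 + 2e_R − 4e_M = 0, so e_M = 63 + 0.5e_R.
Likewise for Ravi: e_R = 86 + (2/3)e_M.
Substituting the second reaction function into the first: e_M = 63 + 0.5(86 + (2/3)e_M), which gives (2/3)e_M = 106 ⇒ e_M = 159.
Then e_R = 86 + (2/3)·159 = 192.

159, 192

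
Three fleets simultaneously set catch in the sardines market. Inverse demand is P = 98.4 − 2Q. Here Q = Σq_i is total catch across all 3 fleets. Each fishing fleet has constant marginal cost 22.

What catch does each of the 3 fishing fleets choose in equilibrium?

A representative fishing fleet's profit is π_i = q_i(98.4 − 2Q) − 22q_i, with Q = q_i + Σ_{j≠i} q_j.
First-order condition: 76.4 − 4q_i − 2Σ_{j≠i} q_j = 0.
With identical fishing fleets, set every q_j = q: then 76.4 − 4q − 4q = 0, i.e. q = 76.4/8 = 9.55.

9.55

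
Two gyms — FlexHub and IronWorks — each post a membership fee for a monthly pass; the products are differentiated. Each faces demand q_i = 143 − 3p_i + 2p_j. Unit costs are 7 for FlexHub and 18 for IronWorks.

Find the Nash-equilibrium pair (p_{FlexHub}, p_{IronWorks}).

FlexHub's profit: π = (p_{FlexHub} − 7)(143 − 3p_{FlexHub} + 2p_{IronWorks}).
∂π/∂p_{FlexHub} = 164 − 6p_{FlexHub} + 2p_{IronWorks} = 0 ⇒ p_{FlexHub} = 82/3 + (1/3)p_{IronWorks}.
Similarly p_{IronWorks} = 197/6 + (1/3)p_{FlexHub}.
Solving the two reaction functions simultaneously: (1 − (1/3)(1/3))p_{FlexHub} = 82/3 + (1/3)·(197/6), so (8/9)p_{FlexHub} = 689/18 and p_{FlexHub} = 43.0625.
Then p_{IronWorks} = 197/6 + (1/3)·43.0625 = 47.1875.

43.0625, 47.1875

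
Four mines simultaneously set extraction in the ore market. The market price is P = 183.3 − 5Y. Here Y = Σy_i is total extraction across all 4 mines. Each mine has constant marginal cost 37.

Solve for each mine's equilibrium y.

5.852

A representative mine's profit is π_i = y_i(183.3 − 5Y) − 37y_i, with Y = y_i + Σ_{j≠i} y_j.
First-order condition: 146.3 − 10y_i − 5Σ_{j≠i} y_j = 0.
With identical mines, set every y_j = y: then 146.3 − 10y − 15y = 0, i.e. y = 146.3/25 = 5.852.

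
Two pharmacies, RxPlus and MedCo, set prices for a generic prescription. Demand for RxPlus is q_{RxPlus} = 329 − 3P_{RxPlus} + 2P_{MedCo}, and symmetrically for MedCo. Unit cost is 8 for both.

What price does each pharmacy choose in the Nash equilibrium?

RxPlus's profit: π = (P_{RxPlus} − 8)(329 − 3P_{RxPlus} + 2P_{MedCo}).
∂π/∂P_{RxPlus} = 353 − 6P_{RxPlus} + 2P_{MedCo} = 0 ⇒ P_{RxPlus} = 353/6 + (1/3)P_{MedCo}.
By symmetry P_{MedCo} = P_{RxPlus}; substituting into the reaction function, (2/3)P_{RxPlus} = 353/6 and P_{RxPlus} = 88.25.

88.25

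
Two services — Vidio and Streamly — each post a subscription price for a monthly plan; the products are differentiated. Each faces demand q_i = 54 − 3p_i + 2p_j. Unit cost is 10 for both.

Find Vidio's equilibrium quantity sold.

33

Vidio's profit: π = (p_{Vidio} − 10)(54 − 3p_{Vidio} + 2p_{Streamly}).
∂π/∂p_{Vidio} = 84 − 6p_{Vidio} + 2p_{Streamly} = 0 ⇒ p_{Vidio} = 14 + (1/3)p_{Streamly}.
The game is symmetric, so in equilibrium p_{Streamly} = p_{Vidio}: the reaction function gives (2/3)p_{Vidio} = 14, hence p_{Vidio} = 21.
q_{Vidio} = 54 − 3·21 + 2·21 = 33.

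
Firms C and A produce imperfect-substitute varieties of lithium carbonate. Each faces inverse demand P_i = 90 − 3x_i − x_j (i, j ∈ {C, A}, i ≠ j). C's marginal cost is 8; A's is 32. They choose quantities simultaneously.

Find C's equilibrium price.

45.2

Firm C's profit: π = x_C(90 − 3x_C − x_A) − 8x_C.
∂π/∂x_C = 82 − 6x_C − x_A = 0 ⇒ x_C = 41/3 − (1/6)x_A.
Similarly x_A = 29/3 − (1/6)x_C.
Plugging x_A into C's best response: x_C = 41/3 − (1/6)(29/3 − (1/6)x_C) ⇒ (35/36)x_C = 217/18, so x_C = 12.4.
Then x_A = 29/3 − (1/6)·12.4 = 7.6.
P_C = 90 − 3·12.4 − 7.6 = 45.2.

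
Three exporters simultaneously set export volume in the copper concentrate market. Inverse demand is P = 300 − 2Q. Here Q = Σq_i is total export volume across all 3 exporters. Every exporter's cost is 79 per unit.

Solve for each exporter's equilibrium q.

27.625

A representative exporter's profit is π_i = q_i(300 − 2Q) − 79q_i, with Q = q_i + Σ_{j≠i} q_j.
First-order condition: 221 − 4q_i − 2Σ_{j≠i} q_j = 0.
With identical exporters, set every q_j = q: then 221 − 4q − 4q = 0, i.e. q = 221/8 = 27.625.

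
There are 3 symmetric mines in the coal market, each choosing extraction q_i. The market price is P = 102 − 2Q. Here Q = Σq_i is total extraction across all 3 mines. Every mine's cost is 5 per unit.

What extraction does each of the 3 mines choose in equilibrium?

A representative mine's profit is π_i = q_i(102 − 2Q) − 5q_i, with Q = q_i + Σ_{j≠i} q_j.
First-order condition: 97 − 4q_i − 2Σ_{j≠i} q_j = 0.
With identical mines, set every q_j = q: then 97 − 4q − 4q = 0, i.e. q = 97/8 = 12.125.

12.125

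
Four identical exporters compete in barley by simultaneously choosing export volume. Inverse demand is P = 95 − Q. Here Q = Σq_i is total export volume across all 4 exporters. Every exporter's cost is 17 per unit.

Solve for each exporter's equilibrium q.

15.6

A representative exporter's profit is π_i = q_i(95 − Q) − 17q_i, with Q = q_i + Σ_{j≠i} q_j.
First-order condition: 78 − 2q_i − Σ_{j≠i} q_j = 0.
Imposing symmetry (q_j = q for all j) turns Σ_{j≠i} q_j into 3q, so 78 = 5q and q = 15.6.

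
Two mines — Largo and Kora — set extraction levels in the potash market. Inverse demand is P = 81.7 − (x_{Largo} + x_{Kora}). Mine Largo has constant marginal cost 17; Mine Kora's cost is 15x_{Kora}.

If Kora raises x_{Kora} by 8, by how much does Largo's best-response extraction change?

-4

Mine Largo's profit: π = x_{Largo}(81.7 − (x_{Largo} + x_{Kora})) − 17x_{Largo}.
∂π/∂x_{Largo} = 64.7 − 2x_{Largo} − x_{Kora} = 0, so x_{Largo} = 32.35 − 0.5x_{Kora}.
The reaction-function slope is −0.5, so an 8-unit rise in x_{Kora} moves x_{Largo} by −0.5 × 8 = −4. Largo's best response falls — the actions are strategic substitutes.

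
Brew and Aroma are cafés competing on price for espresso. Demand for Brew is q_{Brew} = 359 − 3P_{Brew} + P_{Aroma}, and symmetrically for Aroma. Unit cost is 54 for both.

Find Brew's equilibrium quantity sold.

Brew's profit: π = (P_{Brew} − 54)(359 − 3P_{Brew} + P_{Aroma}).
∂π/∂P_{Brew} = 521 − 6P_{Brew} + P_{Aroma} = 0 ⇒ P_{Brew} = 521/6 + (1/6)P_{Aroma}.
By symmetry P_{Aroma} = P_{Brew}; substituting into the reaction function, (5/6)P_{Brew} = 521/6 and P_{Brew} = 104.2.
q_{Brew} = 359 − 3·104.2 + 104.2 = 150.6.

150.6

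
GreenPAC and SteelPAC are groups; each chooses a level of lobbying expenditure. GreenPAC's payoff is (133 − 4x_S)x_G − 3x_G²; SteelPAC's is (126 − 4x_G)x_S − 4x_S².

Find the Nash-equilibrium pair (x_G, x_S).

17.5, 7

Expanding GreenPAC's payoff: 133x_G − 4x_Sx_G − 3x_G².
∂π/∂x_G = 133 − 4x_S − 6x_G = 0, so x_G = 133/6 − (2/3)x_S.
Likewise for SteelPAC: x_S = 15.75 − 0.5x_G.
Solving the two reaction functions simultaneously: (1 − (−2/3)(−0.5))x_G = 133/6 − (2/3)·15.75, so (2/3)x_G = 35/3 and x_G = 17.5.
Then x_S = 15.75 − 0.5·17.5 = 7.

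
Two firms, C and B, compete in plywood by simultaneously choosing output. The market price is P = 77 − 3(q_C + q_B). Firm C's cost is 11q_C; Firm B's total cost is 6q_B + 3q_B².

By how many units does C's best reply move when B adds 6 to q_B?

Firm C's profit: π = q_C(77 − 3(q_C + q_B)) − 11q_C.
∂π/∂q_C = 66 − 6q_C − 3q_B = 0, so q_C = 11 − 0.5q_B.
The reaction-function slope is −0.5, so a 6-unit rise in q_B moves q_C by −0.5 × 6 = −3. C's best response falls — the actions are strategic substitutes.

-3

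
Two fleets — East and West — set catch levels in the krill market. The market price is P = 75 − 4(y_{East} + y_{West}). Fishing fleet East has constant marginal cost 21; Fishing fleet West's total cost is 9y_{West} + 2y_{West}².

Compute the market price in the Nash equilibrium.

40.2

Fishing fleet East's profit: π = y_{East}(75 − 4(y_{East} + y_{West})) − 21y_{East}.
∂π/∂y_{East} = 54 − 8y_{East} − 4y_{West} = 0, so y_{East} = 6.75 − 0.5y_{West}.
For West: ∂π/∂y_{West} = 66 − 12y_{West} − 4y_{East} = 0 ⇒ y_{West} = 5.5 − (1/3)y_{East}.
Solving the two reaction functions simultaneously: (1 − (−0.5)(−1/3))y_{East} = 6.75 − 0.5·5.5, so (5/6)y_{East} = 4 and y_{East} = 4.8.
Then y_{West} = 5.5 − (1/3)·4.8 = 3.9.
Equilibrium price: P = 75 − 4·8.7 = 40.2.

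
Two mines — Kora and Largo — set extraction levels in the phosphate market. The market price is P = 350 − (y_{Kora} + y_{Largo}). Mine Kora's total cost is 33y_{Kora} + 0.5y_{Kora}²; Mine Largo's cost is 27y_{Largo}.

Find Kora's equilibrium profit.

5803.26

Mine Kora's profit: π = y_{Kora}(350 − (y_{Kora} + y_{Largo})) − 33y_{Kora} − 0.5y_{Kora}².
∂π/∂y_{Kora} = 317 − 3y_{Kora} − y_{Largo} = 0, so y_{Kora} = 317/3 − (1/3)y_{Largo}.
For Largo: ∂π/∂y_{Largo} = 323 − 2y_{Largo} − y_{Kora} = 0 ⇒ y_{Largo} = 161.5 − 0.5y_{Kora}.
Substituting the second reaction function into the first: y_{Kora} = 317/3 − (1/3)(161.5 − 0.5y_{Kora}), which gives (5/6)y_{Kora} = 311/6 ⇒ y_{Kora} = 62.2.
Then y_{Largo} = 161.5 − 0.5·62.2 = 130.4.
Price P = 350 − 192.6 = 157.4.
Kora's profit: (157.4 − 33)·62.2 − 0.5(62.2)² = 5803.26.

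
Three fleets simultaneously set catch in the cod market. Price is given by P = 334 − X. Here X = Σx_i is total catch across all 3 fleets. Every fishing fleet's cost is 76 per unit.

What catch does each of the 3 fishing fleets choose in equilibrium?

64.5

A representative fishing fleet's profit is π_i = x_i(334 − X) − 76x_i, with X = x_i + Σ_{j≠i} x_j.
First-order condition: 258 − 2x_i − Σ_{j≠i} x_j = 0.
With identical fishing fleets, set every x_j = x: then 258 − 2x − 2x = 0, i.e. x = 258/4 = 64.5.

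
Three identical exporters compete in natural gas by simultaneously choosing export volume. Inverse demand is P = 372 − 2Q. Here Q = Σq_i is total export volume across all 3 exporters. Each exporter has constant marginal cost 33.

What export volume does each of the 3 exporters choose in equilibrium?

42.375

A representative exporter's profit is π_i = q_i(372 − 2Q) − 33q_i, with Q = q_i + Σ_{j≠i} q_j.
First-order condition: 339 − 4q_i − 2Σ_{j≠i} q_j = 0.
In a symmetric equilibrium every exporter chooses the same q, so Σ_{j≠i} q_j = 2q. The condition becomes 339 − 8q = 0, giving q = 339/8 = 42.375.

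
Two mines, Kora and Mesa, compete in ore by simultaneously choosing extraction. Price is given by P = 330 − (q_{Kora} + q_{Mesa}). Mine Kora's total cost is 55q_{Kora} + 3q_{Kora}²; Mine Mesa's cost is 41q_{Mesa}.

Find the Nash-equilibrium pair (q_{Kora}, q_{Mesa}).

17.4, 135.8

Mine Kora's profit: π = q_{Kora}(330 − (q_{Kora} + q_{Mesa})) − 55q_{Kora} − 3q_{Kora}².
∂π/∂q_{Kora} = 275 − 8q_{Kora} − q_{Mesa} = 0, so q_{Kora} = 34.375 − 0.125q_{Mesa}.
For Mesa: ∂π/∂q_{Mesa} = 289 − 2q_{Mesa} − q_{Kora} = 0 ⇒ q_{Mesa} = 144.5 − 0.5q_{Kora}.
Substituting the second reaction function into the first: q_{Kora} = 34.375 − 0.125(144.5 − 0.5q_{Kora}), which gives 0.9375q_{Kora} = 16.3125 ⇒ q_{Kora} = 17.4.
Then q_{Mesa} = 144.5 − 0.5·17.4 = 135.8.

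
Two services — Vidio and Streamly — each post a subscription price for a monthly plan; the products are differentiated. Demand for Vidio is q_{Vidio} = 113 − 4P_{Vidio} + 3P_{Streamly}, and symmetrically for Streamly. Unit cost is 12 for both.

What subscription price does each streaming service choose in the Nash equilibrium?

32.2

Vidio's profit: π = (P_{Vidio} − 12)(113 − 4P_{Vidio} + 3P_{Streamly}).
∂π/∂P_{Vidio} = 161 − 8P_{Vidio} + 3P_{Streamly} = 0 ⇒ P_{Vidio} = 20.125 + 0.375P_{Streamly}.
Setting P_{Vidio} = P_{Streamly} in the reaction function: P_{Vidio} = 20.125 + 0.375P_{Vidio}, so P_{Vidio} = 20.125 / 0.625 = 32.2.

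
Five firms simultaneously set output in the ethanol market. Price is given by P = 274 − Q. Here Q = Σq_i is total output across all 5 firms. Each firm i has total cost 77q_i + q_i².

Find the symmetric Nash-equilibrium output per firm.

A representative firm's profit is π_i = q_i(274 − Q) − 77q_i − q_i², with Q = q_i + Σ_{j≠i} q_j.
First-order condition: 197 − 4q_i − Σ_{j≠i} q_j = 0.
In a symmetric equilibrium every firm chooses the same q, so Σ_{j≠i} q_j = 4q. The condition becomes 197 − 8q = 0, giving q = 197/8 = 24.625.

24.625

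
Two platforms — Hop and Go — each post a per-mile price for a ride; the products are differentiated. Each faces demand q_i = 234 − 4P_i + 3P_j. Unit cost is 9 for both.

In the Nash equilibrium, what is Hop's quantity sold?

Hop's profit: π = (P_{Hop} − 9)(234 − 4P_{Hop} + 3P_{Go}).
∂π/∂P_{Hop} = 270 − 8P_{Hop} + 3P_{Go} = 0 ⇒ P_{Hop} = 33.75 + 0.375P_{Go}.
Setting P_{Hop} = P_{Go} in the reaction function: P_{Hop} = 33.75 + 0.375P_{Hop}, so P_{Hop} = 33.75 / 0.625 = 54.
q_{Hop} = 234 − 4·54 + 3·54 = 180.

180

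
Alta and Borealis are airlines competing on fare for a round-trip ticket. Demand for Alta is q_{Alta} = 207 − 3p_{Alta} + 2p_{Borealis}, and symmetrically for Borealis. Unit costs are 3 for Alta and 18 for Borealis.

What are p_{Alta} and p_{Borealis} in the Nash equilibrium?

56.8125, 62.4375

Alta's profit: π = (p_{Alta} − 3)(207 − 3p_{Alta} + 2p_{Borealis}).
∂π/∂p_{Alta} = 216 − 6p_{Alta} + 2p_{Borealis} = 0 ⇒ p_{Alta} = 36 + (1/3)p_{Borealis}.
Similarly p_{Borealis} = 43.5 + (1/3)p_{Alta}.
Plugging p_{Borealis} into Alta's best response: p_{Alta} = 36 + (1/3)(43.5 + (1/3)p_{Alta}) ⇒ (8/9)p_{Alta} = 50.5, so p_{Alta} = 56.8125.
Then p_{Borealis} = 43.5 + (1/3)·56.8125 = 62.4375.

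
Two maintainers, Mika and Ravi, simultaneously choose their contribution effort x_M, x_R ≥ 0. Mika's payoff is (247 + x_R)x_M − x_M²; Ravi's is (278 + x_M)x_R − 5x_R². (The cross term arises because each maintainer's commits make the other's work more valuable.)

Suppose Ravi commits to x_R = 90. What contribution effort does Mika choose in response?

Expanding Mika's payoff: 247x_M + x_Rx_M − x_M².
∂π/∂x_M = 247 + x_R − 2x_M = 0, so x_M = 123.5 + 0.5x_R.
At x_R = 90: x_M = 123.5 + 0.5·90 = 168.5.

168.5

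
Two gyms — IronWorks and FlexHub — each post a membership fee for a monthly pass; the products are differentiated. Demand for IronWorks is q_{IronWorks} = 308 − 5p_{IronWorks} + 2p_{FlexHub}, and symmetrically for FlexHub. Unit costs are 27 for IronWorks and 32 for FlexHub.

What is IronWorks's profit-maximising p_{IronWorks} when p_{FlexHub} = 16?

IronWorks's profit: π = (p_{IronWorks} − 27)(308 − 5p_{IronWorks} + 2p_{FlexHub}).
∂π/∂p_{IronWorks} = 443 − 10p_{IronWorks} + 2p_{FlexHub} = 0 ⇒ p_{IronWorks} = 44.3 + 0.2p_{FlexHub}.
At p_{FlexHub} = 16: p_{IronWorks} = 44.3 + 0.2·16 = 47.5.

47.5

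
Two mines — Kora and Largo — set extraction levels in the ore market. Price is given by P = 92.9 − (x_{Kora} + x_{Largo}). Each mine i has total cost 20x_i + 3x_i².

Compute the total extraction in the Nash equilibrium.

16.2

Mine Kora's profit: π = x_{Kora}(92.9 − (x_{Kora} + x_{Largo})) − 20x_{Kora} − 3x_{Kora}².
∂π/∂x_{Kora} = 72.9 − 8x_{Kora} − x_{Largo} = 0, so x_{Kora} = 9.1125 − 0.125x_{Largo}.
The game is symmetric, so in equilibrium x_{Largo} = x_{Kora}: the reaction function gives 1.125x_{Kora} = 9.1125, hence x_{Kora} = 8.1.
Total extraction: 8.1 + 8.1 = 16.2.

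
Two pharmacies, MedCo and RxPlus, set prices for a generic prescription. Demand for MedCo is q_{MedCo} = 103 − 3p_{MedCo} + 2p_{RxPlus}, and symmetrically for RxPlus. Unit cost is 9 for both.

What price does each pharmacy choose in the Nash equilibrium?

MedCo's profit: π = (p_{MedCo} − 9)(103 − 3p_{MedCo} + 2p_{RxPlus}).
∂π/∂p_{MedCo} = 130 − 6p_{MedCo} + 2p_{RxPlus} = 0 ⇒ p_{MedCo} = 65/3 + (1/3)p_{RxPlus}.
By symmetry p_{RxPlus} = p_{MedCo}; substituting into the reaction function, (2/3)p_{MedCo} = 65/3 and p_{MedCo} = 32.5.

32.5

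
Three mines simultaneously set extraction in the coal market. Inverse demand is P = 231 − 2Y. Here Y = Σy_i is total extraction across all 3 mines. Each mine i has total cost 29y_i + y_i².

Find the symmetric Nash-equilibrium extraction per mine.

20.2

A representative mine's profit is π_i = y_i(231 − 2Y) − 29y_i − y_i², with Y = y_i + Σ_{j≠i} y_j.
First-order condition: 202 − 6y_i − 2Σ_{j≠i} y_j = 0.
In a symmetric equilibrium every mine chooses the same y, so Σ_{j≠i} y_j = 2y. The condition becomes 202 − 10y = 0, giving y = 202/10 = 20.2.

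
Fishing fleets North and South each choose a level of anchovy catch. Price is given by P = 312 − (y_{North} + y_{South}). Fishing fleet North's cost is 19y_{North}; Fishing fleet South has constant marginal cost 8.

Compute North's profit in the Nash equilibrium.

8836

Fishing fleet North's profit: π = y_{North}(312 − (y_{North} + y_{South})) − 19y_{North}.
∂π/∂y_{North} = 293 − 2y_{North} − y_{South} = 0, so y_{North} = 146.5 − 0.5y_{South}.
By the same steps for South: y_{South} = 152 − 0.5y_{North}.
Substituting the second reaction function into the first: y_{North} = 146.5 − 0.5(152 − 0.5y_{North}), which gives 0.75y_{North} = 70.5 ⇒ y_{North} = 94.
Then y_{South} = 152 − 0.5·94 = 105.
Price P = 312 − 199 = 113.
North's profit: (113 − 19)·94 = 8836.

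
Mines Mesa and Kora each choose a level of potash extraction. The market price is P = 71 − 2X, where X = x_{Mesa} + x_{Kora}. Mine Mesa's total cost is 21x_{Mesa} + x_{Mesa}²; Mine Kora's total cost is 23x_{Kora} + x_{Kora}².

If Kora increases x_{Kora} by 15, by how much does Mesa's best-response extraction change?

-5

Mine Mesa's profit: π = x_{Mesa}(71 − 2(x_{Mesa} + x_{Kora})) − 21x_{Mesa} − x_{Mesa}².
∂π/∂x_{Mesa} = 50 − 6x_{Mesa} − 2x_{Kora} = 0, so x_{Mesa} = 25/3 − (1/3)x_{Kora}.
The reaction-function slope is −1/3, so a 15-unit rise in x_{Kora} moves x_{Mesa} by −1/3 × 15 = −5. Mesa's best response falls — the actions are strategic substitutes.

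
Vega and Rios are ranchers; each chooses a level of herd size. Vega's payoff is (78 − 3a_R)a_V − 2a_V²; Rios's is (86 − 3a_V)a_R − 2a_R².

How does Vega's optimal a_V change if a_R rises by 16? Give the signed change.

-12

Expanding Vega's payoff: 78a_V − 3a_Ra_V − 2a_V².
∂π/∂a_V = 78 − 3a_R − 4a_V = 0, so a_V = 19.5 − 0.75a_R.
The reaction-function slope is −0.75, so a 16-unit rise in a_R moves a_V by −0.75 × 16 = −12. Vega's best response falls — the actions are strategic substitutes.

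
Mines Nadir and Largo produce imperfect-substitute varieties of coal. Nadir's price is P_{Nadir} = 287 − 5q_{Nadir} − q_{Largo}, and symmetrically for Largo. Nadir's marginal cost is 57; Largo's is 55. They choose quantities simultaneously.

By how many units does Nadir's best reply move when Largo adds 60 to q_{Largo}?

Mine Nadir's profit: π = q_{Nadir}(287 − 5q_{Nadir} − q_{Largo}) − 57q_{Nadir}.
∂π/∂q_{Nadir} = 230 − 10q_{Nadir} − q_{Largo} = 0 ⇒ q_{Nadir} = 23 − 0.1q_{Largo}.
The reaction-function slope is −0.1, so a 60-unit rise in q_{Largo} moves q_{Nadir} by −0.1 × 60 = −6. Nadir's best response falls — the actions are strategic substitutes.

-6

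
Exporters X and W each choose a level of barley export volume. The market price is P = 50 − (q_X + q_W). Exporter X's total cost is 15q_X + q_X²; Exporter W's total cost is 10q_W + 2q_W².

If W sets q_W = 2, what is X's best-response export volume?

Exporter X's profit: π = q_X(50 − (q_X + q_W)) − 15q_X − q_X².
∂π/∂q_X = 35 − 4q_X − q_W = 0, so q_X = 8.75 − 0.25q_W.
At q_W = 2: q_X = 8.75 − 0.25·2 = 8.25.

8.25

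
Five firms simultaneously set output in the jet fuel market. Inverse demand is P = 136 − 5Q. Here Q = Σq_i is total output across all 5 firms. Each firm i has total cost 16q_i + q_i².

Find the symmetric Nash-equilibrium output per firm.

A representative firm's profit is π_i = q_i(136 − 5Q) − 16q_i − q_i², with Q = q_i + Σ_{j≠i} q_j.
First-order condition: 120 − 12q_i − 5Σ_{j≠i} q_j = 0.
In a symmetric equilibrium every firm chooses the same q, so Σ_{j≠i} q_j = 4q. The condition becomes 120 − 32q = 0, giving q = 120/32 = 3.75.

3.75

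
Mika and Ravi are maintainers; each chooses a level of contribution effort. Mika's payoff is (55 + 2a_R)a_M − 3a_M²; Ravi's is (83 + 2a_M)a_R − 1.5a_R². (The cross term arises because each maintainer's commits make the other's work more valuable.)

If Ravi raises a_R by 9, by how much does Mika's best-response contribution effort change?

3

Expanding Mika's payoff: 55a_M + 2a_Ra_M − 3a_M².
∂π/∂a_M = 55 + 2a_R − 6a_M = 0, so a_M = 55/6 + (1/3)a_R.
The reaction-function slope is 1/3, so a 9-unit rise in a_R moves a_M by 1/3 × 9 = 3. Mika's best response rises — the actions are strategic complements.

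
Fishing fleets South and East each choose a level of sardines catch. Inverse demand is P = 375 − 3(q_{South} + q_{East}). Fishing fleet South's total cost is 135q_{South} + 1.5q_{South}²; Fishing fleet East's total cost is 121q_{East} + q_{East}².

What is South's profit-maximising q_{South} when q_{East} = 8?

24

Fishing fleet South's profit: π = q_{South}(375 − 3(q_{South} + q_{East})) − 135q_{South} − 1.5q_{South}².
∂π/∂q_{South} = 240 − 9q_{South} − 3q_{East} = 0, so q_{South} = 80/3 − (1/3)q_{East}.
At q_{East} = 8: q_{South} = 80/3 − (1/3)·8 = 24.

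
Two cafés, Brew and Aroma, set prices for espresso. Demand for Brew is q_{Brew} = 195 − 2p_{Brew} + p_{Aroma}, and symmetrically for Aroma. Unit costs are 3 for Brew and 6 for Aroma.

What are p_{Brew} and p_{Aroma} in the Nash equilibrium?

67.4, 68.6

Brew's profit: π = (p_{Brew} − 3)(195 − 2p_{Brew} + p_{Aroma}).
∂π/∂p_{Brew} = 201 − 4p_{Brew} + p_{Aroma} = 0 ⇒ p_{Brew} = 50.25 + 0.25p_{Aroma}.
Similarly p_{Aroma} = 51.75 + 0.25p_{Brew}.
Substituting the second reaction function into the first: p_{Brew} = 50.25 + 0.25(51.75 + 0.25p_{Brew}), which gives 0.9375p_{Brew} = 63.1875 ⇒ p_{Brew} = 67.4.
Then p_{Aroma} = 51.75 + 0.25·67.4 = 68.6.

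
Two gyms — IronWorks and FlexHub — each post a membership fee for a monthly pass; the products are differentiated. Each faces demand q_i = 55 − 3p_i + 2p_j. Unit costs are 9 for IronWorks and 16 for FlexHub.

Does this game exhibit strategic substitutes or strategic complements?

IronWorks's profit: π = (p_{IronWorks} − 9)(55 − 3p_{IronWorks} + 2p_{FlexHub}).
∂π/∂p_{IronWorks} = 82 − 6p_{IronWorks} + 2p_{FlexHub} = 0 ⇒ p_{IronWorks} = 41/3 + (1/3)p_{FlexHub}.
The best-response slope dp_{IronWorks}/dp_{FlexHub} = 1/3 > 0: the reaction function is upward-sloping, so the choices are strategic complements.

strategic complements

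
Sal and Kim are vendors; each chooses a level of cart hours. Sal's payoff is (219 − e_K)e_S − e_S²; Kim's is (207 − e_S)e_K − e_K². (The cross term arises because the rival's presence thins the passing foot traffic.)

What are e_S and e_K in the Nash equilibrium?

Expanding Sal's payoff: 219e_S − e_Ke_S − e_S².
∂π/∂e_S = 219 − e_K − 2e_S = 0, so e_S = 109.5 − 0.5e_K.
Likewise for Kim: e_K = 103.5 − 0.5e_S.
Solving the two reaction functions simultaneously: (1 − (−0.5)(−0.5))e_S = 109.5 − 0.5·103.5, so 0.75e_S = 57.75 and e_S = 77.
Then e_K = 103.5 − 0.5·77 = 65.

77, 65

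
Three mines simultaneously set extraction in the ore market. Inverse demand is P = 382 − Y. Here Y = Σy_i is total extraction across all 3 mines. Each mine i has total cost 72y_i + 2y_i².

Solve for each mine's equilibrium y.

38.75

A representative mine's profit is π_i = y_i(382 − Y) − 72y_i − 2y_i², with Y = y_i + Σ_{j≠i} y_j.
First-order condition: 310 − 6y_i − Σ_{j≠i} y_j = 0.
In a symmetric equilibrium every mine chooses the same y, so Σ_{j≠i} y_j = 2y. The condition becomes 310 − 8y = 0, giving y = 310/8 = 38.75.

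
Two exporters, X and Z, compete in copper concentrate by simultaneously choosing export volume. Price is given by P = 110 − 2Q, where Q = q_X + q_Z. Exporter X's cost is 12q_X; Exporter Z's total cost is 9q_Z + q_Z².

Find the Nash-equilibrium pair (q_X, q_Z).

19.3, 10.4

Exporter X's profit: π = q_X(110 − 2(q_X + q_Z)) − 12q_X.
∂π/∂q_X = 98 − 4q_X − 2q_Z = 0, so q_X = 24.5 − 0.5q_Z.
For Z: ∂π/∂q_Z = 101 − 6q_Z − 2q_X = 0 ⇒ q_Z = 101/6 − (1/3)q_X.
Plugging q_Z into X's best response: q_X = 24.5 − 0.5(101/6 − (1/3)q_X) ⇒ (5/6)q_X = 193/12, so q_X = 19.3.
Then q_Z = 101/6 − (1/3)·19.3 = 10.4.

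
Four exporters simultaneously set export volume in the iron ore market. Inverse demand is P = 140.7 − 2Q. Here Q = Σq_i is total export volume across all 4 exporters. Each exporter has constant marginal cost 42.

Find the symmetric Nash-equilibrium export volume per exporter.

A representative exporter's profit is π_i = q_i(140.7 − 2Q) − 42q_i, with Q = q_i + Σ_{j≠i} q_j.
First-order condition: 98.7 − 4q_i − 2Σ_{j≠i} q_j = 0.
In a symmetric equilibrium every exporter chooses the same q, so Σ_{j≠i} q_j = 3q. The condition becomes 98.7 − 10q = 0, giving q = 98.7/10 = 9.87.

9.87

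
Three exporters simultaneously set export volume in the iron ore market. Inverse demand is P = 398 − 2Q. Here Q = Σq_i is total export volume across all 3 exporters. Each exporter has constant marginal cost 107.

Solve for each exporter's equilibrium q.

A representative exporter's profit is π_i = q_i(398 − 2Q) − 107q_i, with Q = q_i + Σ_{j≠i} q_j.
First-order condition: 291 − 4q_i − 2Σ_{j≠i} q_j = 0.
With identical exporters, set every q_j = q: then 291 − 4q − 4q = 0, i.e. q = 291/8 = 36.375.

36.375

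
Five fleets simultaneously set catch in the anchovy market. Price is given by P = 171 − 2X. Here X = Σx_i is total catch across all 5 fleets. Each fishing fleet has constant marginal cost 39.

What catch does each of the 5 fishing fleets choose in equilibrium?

11

A representative fishing fleet's profit is π_i = x_i(171 − 2X) − 39x_i, with X = x_i + Σ_{j≠i} x_j.
First-order condition: 132 − 4x_i − 2Σ_{j≠i} x_j = 0.
With identical fishing fleets, set every x_j = x: then 132 − 4x − 8x = 0, i.e. x = 132/12 = 11.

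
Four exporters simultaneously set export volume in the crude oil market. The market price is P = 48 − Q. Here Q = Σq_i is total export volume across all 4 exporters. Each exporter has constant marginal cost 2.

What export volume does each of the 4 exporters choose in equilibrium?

A representative exporter's profit is π_i = q_i(48 − Q) − 2q_i, with Q = q_i + Σ_{j≠i} q_j.
First-order condition: 46 − 2q_i − Σ_{j≠i} q_j = 0.
Imposing symmetry (q_j = q for all j) turns Σ_{j≠i} q_j into 3q, so 46 = 5q and q = 9.2.

9.2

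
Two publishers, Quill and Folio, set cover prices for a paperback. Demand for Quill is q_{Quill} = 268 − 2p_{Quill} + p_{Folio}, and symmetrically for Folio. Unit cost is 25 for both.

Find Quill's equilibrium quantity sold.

162

Quill's profit: π = (p_{Quill} − 25)(268 − 2p_{Quill} + p_{Folio}).
∂π/∂p_{Quill} = 318 − 4p_{Quill} + p_{Folio} = 0 ⇒ p_{Quill} = 79.5 + 0.25p_{Folio}.
Setting p_{Quill} = p_{Folio} in the reaction function: p_{Quill} = 79.5 + 0.25p_{Quill}, so p_{Quill} = 79.5 / 0.75 = 106.
q_{Quill} = 268 − 2·106 + 106 = 162.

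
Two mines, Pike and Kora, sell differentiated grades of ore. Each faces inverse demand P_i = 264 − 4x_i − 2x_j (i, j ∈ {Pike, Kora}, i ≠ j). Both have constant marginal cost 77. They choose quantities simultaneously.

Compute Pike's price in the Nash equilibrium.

Mine Pike's profit: π = x_{Pike}(264 − 4x_{Pike} − 2x_{Kora}) − 77x_{Pike}.
∂π/∂x_{Pike} = 187 − 8x_{Pike} − 2x_{Kora} = 0 ⇒ x_{Pike} = 23.375 − 0.25x_{Kora}.
The game is symmetric, so in equilibrium x_{Kora} = x_{Pike}: the reaction function gives 1.25x_{Pike} = 23.375, hence x_{Pike} = 18.7.
P_{Pike} = 264 − 4·18.7 − 2·18.7 = 151.8.

151.8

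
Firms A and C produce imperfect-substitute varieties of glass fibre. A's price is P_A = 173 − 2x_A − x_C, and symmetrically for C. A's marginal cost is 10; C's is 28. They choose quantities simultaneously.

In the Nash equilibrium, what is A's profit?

Firm A's profit: π = x_A(173 − 2x_A − x_C) − 10x_A.
∂π/∂x_A = 163 − 4x_A − x_C = 0 ⇒ x_A = 40.75 − 0.25x_C.
Similarly x_C = 36.25 − 0.25x_A.
Plugging x_C into A's best response: x_A = 40.75 − 0.25(36.25 − 0.25x_A) ⇒ 0.9375x_A = 31.6875, so x_A = 33.8.
Then x_C = 36.25 − 0.25·33.8 = 27.8.
P_A = 173 − 2·33.8 − 27.8 = 77.6.
Profit = (77.6 − 10)·33.8 = 2284.88.

2284.88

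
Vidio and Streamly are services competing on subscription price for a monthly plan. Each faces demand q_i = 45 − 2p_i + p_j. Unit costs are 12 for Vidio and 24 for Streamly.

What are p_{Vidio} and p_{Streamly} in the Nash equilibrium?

Vidio's profit: π = (p_{Vidio} − 12)(45 − 2p_{Vidio} + p_{Streamly}).
∂π/∂p_{Vidio} = 69 − 4p_{Vidio} + p_{Streamly} = 0 ⇒ p_{Vidio} = 17.25 + 0.25p_{Streamly}.
Similarly p_{Streamly} = 23.25 + 0.25p_{Vidio}.
Substituting the second reaction function into the first: p_{Vidio} = 17.25 + 0.25(23.25 + 0.25p_{Vidio}), which gives 0.9375p_{Vidio} = 23.0625 ⇒ p_{Vidio} = 24.6.
Then p_{Streamly} = 23.25 + 0.25·24.6 = 29.4.

24.6, 29.4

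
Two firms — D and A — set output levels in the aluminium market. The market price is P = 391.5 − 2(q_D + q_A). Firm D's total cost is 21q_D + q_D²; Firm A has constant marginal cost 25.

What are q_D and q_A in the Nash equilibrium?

Firm D's profit: π = q_D(391.5 − 2(q_D + q_A)) − 21q_D − q_D².
∂π/∂q_D = 370.5 − 6q_D − 2q_A = 0, so q_D = 61.75 − (1/3)q_A.
For A: ∂π/∂q_A = 366.5 − 4q_A − 2q_D = 0 ⇒ q_A = 91.625 − 0.5q_D.
Substituting the second reaction function into the first: q_D = 61.75 − (1/3)(91.625 − 0.5q_D), which gives (5/6)q_D = 749/24 ⇒ q_D = 37.45.
Then q_A = 91.625 − 0.5·37.45 = 72.9.

37.45, 72.9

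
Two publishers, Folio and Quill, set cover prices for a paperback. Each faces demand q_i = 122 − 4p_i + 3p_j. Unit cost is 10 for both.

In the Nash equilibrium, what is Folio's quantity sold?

89.6

Folio's profit: π = (p_{Folio} − 10)(122 − 4p_{Folio} + 3p_{Quill}).
∂π/∂p_{Folio} = 162 − 8p_{Folio} + 3p_{Quill} = 0 ⇒ p_{Folio} = 20.25 + 0.375p_{Quill}.
By symmetry p_{Quill} = p_{Folio}; substituting into the reaction function, 0.625p_{Folio} = 20.25 and p_{Folio} = 32.4.
q_{Folio} = 122 − 4·32.4 + 3·32.4 = 89.6.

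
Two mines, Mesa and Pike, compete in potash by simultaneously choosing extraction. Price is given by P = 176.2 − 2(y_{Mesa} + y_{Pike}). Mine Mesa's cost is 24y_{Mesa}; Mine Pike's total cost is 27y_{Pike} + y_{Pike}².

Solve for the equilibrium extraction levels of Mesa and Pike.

30.74, 14.62

Mine Mesa's profit: π = y_{Mesa}(176.2 − 2(y_{Mesa} + y_{Pike})) − 24y_{Mesa}.
∂π/∂y_{Mesa} = 152.2 − 4y_{Mesa} − 2y_{Pike} = 0, so y_{Mesa} = 38.05 − 0.5y_{Pike}.
For Pike: ∂π/∂y_{Pike} = 149.2 − 6y_{Pike} − 2y_{Mesa} = 0 ⇒ y_{Pike} = 373/15 − (1/3)y_{Mesa}.
Solving the two reaction functions simultaneously: (1 − (−0.5)(−1/3))y_{Mesa} = 38.05 − 0.5·(373/15), so (5/6)y_{Mesa} = 1537/60 and y_{Mesa} = 30.74.
Then y_{Pike} = 373/15 − (1/3)·30.74 = 14.62.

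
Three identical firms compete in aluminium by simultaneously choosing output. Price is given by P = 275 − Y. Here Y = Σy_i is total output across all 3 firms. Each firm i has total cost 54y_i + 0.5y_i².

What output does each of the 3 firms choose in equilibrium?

A representative firm's profit is π_i = y_i(275 − Y) − 54y_i − 0.5y_i², with Y = y_i + Σ_{j≠i} y_j.
First-order condition: 221 − 3y_i − Σ_{j≠i} y_j = 0.
In a symmetric equilibrium every firm chooses the same y, so Σ_{j≠i} y_j = 2y. The condition becomes 221 − 5y = 0, giving y = 221/5 = 44.2.

44.2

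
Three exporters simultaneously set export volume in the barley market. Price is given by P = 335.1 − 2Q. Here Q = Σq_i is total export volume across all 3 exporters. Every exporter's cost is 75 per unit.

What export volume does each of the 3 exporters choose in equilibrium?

A representative exporter's profit is π_i = q_i(335.1 − 2Q) − 75q_i, with Q = q_i + Σ_{j≠i} q_j.
First-order condition: 260.1 − 4q_i − 2Σ_{j≠i} q_j = 0.
In a symmetric equilibrium every exporter chooses the same q, so Σ_{j≠i} q_j = 2q. The condition becomes 260.1 − 8q = 0, giving q = 260.1/8 = 32.5125.

32.5125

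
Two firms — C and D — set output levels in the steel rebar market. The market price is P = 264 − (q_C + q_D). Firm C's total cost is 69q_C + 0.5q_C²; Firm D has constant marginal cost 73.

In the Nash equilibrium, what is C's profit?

2376.06

Firm C's profit: π = q_C(264 − (q_C + q_D)) − 69q_C − 0.5q_C².
∂π/∂q_C = 195 − 3q_C − q_D = 0, so q_C = 65 − (1/3)q_D.
For D: ∂π/∂q_D = 191 − 2q_D − q_C = 0 ⇒ q_D = 95.5 − 0.5q_C.
Substituting the second reaction function into the first: q_C = 65 − (1/3)(95.5 − 0.5q_C), which gives (5/6)q_C = 199/6 ⇒ q_C = 39.8.
Then q_D = 95.5 − 0.5·39.8 = 75.6.
Price P = 264 − 115.4 = 148.6.
C's profit: (148.6 − 69)·39.8 − 0.5(39.8)² = 2376.06.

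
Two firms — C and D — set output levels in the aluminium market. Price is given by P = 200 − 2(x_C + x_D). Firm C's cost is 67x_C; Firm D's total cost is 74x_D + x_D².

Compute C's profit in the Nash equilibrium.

1490.58

Firm C's profit: π = x_C(200 − 2(x_C + x_D)) − 67x_C.
∂π/∂x_C = 133 − 4x_C − 2x_D = 0, so x_C = 33.25 − 0.5x_D.
For D: ∂π/∂x_D = 126 − 6x_D − 2x_C = 0 ⇒ x_D = 21 − (1/3)x_C.
Solving the two reaction functions simultaneously: (1 − (−0.5)(−1/3))x_C = 33.25 − 0.5·21, so (5/6)x_C = 22.75 and x_C = 27.3.
Then x_D = 21 − (1/3)·27.3 = 11.9.
Price P = 200 − 2·39.2 = 121.6.
C's profit: (121.6 − 67)·27.3 = 1490.58.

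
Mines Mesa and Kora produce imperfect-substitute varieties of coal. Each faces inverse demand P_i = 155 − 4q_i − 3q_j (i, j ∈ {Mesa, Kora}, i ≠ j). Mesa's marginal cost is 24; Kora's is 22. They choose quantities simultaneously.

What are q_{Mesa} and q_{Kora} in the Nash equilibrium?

11.8, 12.2

Mine Mesa's profit: π = q_{Mesa}(155 − 4q_{Mesa} − 3q_{Kora}) − 24q_{Mesa}.
∂π/∂q_{Mesa} = 131 − 8q_{Mesa} − 3q_{Kora} = 0 ⇒ q_{Mesa} = 16.375 − 0.375q_{Kora}.
Similarly q_{Kora} = 16.625 − 0.375q_{Mesa}.
Substituting the second reaction function into the first: q_{Mesa} = 16.375 − 0.375(16.625 − 0.375q_{Mesa}), which gives (55/64)q_{Mesa} = 649/64 ⇒ q_{Mesa} = 11.8.
Then q_{Kora} = 16.625 − 0.375·11.8 = 12.2.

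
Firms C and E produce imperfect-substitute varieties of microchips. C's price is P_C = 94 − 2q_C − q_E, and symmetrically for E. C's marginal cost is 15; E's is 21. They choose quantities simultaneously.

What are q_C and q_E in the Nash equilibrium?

Firm C's profit: π = q_C(94 − 2q_C − q_E) − 15q_C.
∂π/∂q_C = 79 − 4q_C − q_E = 0 ⇒ q_C = 19.75 − 0.25q_E.
Similarly q_E = 18.25 − 0.25q_C.
Plugging q_E into C's best response: q_C = 19.75 − 0.25(18.25 − 0.25q_C) ⇒ 0.9375q_C = 15.1875, so q_C = 16.2.
Then q_E = 18.25 − 0.25·16.2 = 14.2.

16.2, 14.2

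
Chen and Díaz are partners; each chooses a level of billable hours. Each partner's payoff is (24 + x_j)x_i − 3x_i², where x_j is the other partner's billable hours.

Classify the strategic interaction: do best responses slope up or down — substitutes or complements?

strategic complements

Chen's payoff is (24 + x_D)x_C − 3x_C².
∂π/∂x_C = 24 + x_D − 6x_C = 0, so x_C = 4 + (1/6)x_D.
The best-response slope dx_C/dx_D = 1/6 > 0: the reaction function is upward-sloping, so the choices are strategic complements.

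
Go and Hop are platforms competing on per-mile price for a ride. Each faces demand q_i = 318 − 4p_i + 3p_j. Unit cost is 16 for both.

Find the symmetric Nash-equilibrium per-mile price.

Go's profit: π = (p_{Go} − 16)(318 − 4p_{Go} + 3p_{Hop}).
∂π/∂p_{Go} = 382 − 8p_{Go} + 3p_{Hop} = 0 ⇒ p_{Go} = 47.75 + 0.375p_{Hop}.
The game is symmetric, so in equilibrium p_{Hop} = p_{Go}: the reaction function gives 0.625p_{Go} = 47.75, hence p_{Go} = 76.4.

76.4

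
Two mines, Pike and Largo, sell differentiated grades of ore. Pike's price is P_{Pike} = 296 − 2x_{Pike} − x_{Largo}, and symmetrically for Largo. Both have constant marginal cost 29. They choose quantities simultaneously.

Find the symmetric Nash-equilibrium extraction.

Mine Pike's profit: π = x_{Pike}(296 − 2x_{Pike} − x_{Largo}) − 29x_{Pike}.
∂π/∂x_{Pike} = 267 − 4x_{Pike} − x_{Largo} = 0 ⇒ x_{Pike} = 66.75 − 0.25x_{Largo}.
By symmetry x_{Largo} = x_{Pike}; substituting into the reaction function, 1.25x_{Pike} = 66.75 and x_{Pike} = 53.4.

53.4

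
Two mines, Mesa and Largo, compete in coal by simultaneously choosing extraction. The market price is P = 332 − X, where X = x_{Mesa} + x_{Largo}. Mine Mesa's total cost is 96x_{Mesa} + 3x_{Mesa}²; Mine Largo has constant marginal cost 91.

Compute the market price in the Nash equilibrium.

Mine Mesa's profit: π = x_{Mesa}(332 − (x_{Mesa} + x_{Largo})) − 96x_{Mesa} − 3x_{Mesa}².
∂π/∂x_{Mesa} = 236 − 8x_{Mesa} − x_{Largo} = 0, so x_{Mesa} = 29.5 − 0.125x_{Largo}.
For Largo: ∂π/∂x_{Largo} = 241 − 2x_{Largo} − x_{Mesa} = 0 ⇒ x_{Largo} = 120.5 − 0.5x_{Mesa}.
Plugging x_{Largo} into Mesa's best response: x_{Mesa} = 29.5 − 0.125(120.5 − 0.5x_{Mesa}) ⇒ 0.9375x_{Mesa} = 14.4375, so x_{Mesa} = 15.4.
Then x_{Largo} = 120.5 − 0.5·15.4 = 112.8.
Equilibrium price: P = 332 − 128.2 = 203.8.

203.8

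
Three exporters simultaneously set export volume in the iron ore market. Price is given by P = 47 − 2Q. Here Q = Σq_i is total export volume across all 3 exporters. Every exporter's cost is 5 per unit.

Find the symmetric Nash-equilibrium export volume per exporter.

A representative exporter's profit is π_i = q_i(47 − 2Q) − 5q_i, with Q = q_i + Σ_{j≠i} q_j.
First-order condition: 42 − 4q_i − 2Σ_{j≠i} q_j = 0.
With identical exporters, set every q_j = q: then 42 − 4q − 4q = 0, i.e. q = 42/8 = 5.25.

5.25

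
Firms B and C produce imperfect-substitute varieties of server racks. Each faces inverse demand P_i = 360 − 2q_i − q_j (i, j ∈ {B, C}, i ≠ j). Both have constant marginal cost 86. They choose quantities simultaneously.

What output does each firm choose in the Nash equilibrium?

54.8

Firm B's profit: π = q_B(360 − 2q_B − q_C) − 86q_B.
∂π/∂q_B = 274 − 4q_B − q_C = 0 ⇒ q_B = 68.5 − 0.25q_C.
The game is symmetric, so in equilibrium q_C = q_B: the reaction function gives 1.25q_B = 68.5, hence q_B = 54.8.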